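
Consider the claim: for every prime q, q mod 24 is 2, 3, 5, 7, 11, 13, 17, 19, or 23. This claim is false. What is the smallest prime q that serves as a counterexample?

For q = 2, 3, 5, 7, …, 61, 67, 71 the conclusion holds.
q = 73: 73 mod 24 = 1 — not in {2, 3, 5, 7, 11, 13, 17, 19, 23}.

q = 73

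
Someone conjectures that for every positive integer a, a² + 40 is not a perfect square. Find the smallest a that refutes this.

We need the least positive integer a for which a² + 40 is a perfect square.
a = 1: 1² + 40 = 41, not a perfect square.
a = 2: 2² + 40 = 44, not a perfect square.
a = 3: 3² + 40 = 49 = 7², a perfect square.
Hence a = 3 is a counterexample.

a = 3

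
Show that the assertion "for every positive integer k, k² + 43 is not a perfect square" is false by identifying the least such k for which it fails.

k = 21

We need the least positive integer k for which k² + 43 is a perfect square.
For k = 1, 2, 3, 4, …, 18, 19, 20 the conclusion holds.
k = 21: 21² + 43 = 484 = 22², a perfect square.
Thus k = 21 disproves the claim, and no smaller k works.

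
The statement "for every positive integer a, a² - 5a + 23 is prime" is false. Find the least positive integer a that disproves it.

Check each positive integer a in order until a² - 5a + 23 is not prime.
For a = 1, 2, 3, 4, …, 16, 17, 18 the conclusion holds.
a = 19: a² - 5a + 23 = 289 = 17 × 17, composite.

a = 19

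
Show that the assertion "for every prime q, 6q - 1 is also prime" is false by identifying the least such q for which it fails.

We need the least prime q for which 6q - 1 is not prime.
q = 2: 6q - 1 = 11, prime.
q = 3: 6q - 1 = 17, prime.
q = 5: 6q - 1 = 29, prime.
q = 7: 6q - 1 = 41, prime.
q = 11: 6q - 1 = 65 = 5 × 13, not prime.
Thus q = 11 disproves the claim, and no smaller q works.

q = 11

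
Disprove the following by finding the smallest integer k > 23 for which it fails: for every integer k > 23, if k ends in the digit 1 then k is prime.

k = 51

A counterexample is any integer k > 23 such that k ends in the digit 1 but k is not prime; we check each in order.
k = 31: 31 ends in 1 and is prime.
k = 41: 41 ends in 1 and is prime.
k = 51: 51 ends in 1; 51 = 3 × 17, composite.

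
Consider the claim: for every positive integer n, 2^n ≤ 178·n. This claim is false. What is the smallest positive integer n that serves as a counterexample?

n = 11

Check each positive integer n in order until 2^n > 178·n.
For n = 1, 2, 3, 4, 5, 6, 7, 8, 9, 10 the conclusion holds.
n = 11: 2^n = 2048 and 178·n = 1958, so 2048 > 1958.
Thus n = 11 disproves the claim, and no smaller n works.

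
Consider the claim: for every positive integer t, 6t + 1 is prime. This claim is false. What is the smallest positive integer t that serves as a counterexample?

A counterexample is any positive integer t such that 6t + 1 is not prime; we check each in order.
t = 1: 6t + 1 = 7, prime.
t = 2: 6t + 1 = 13, prime.
t = 3: 6t + 1 = 19, prime.
t = 4: 6t + 1 = 25 = 5 × 5, composite.
Hence t = 4 is a counterexample.

t = 4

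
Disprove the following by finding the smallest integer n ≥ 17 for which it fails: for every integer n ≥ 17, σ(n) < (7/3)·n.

We need the least integer n ≥ 17 for which the claim fails.
n = 17: σ(17) = 18; 18 < 119/3.
n = 18: σ(18) = 39; 39 < 42.
n = 19: σ(19) = 20; 20 < 133/3.
n = 20: σ(20) = 42; 42 < 140/3.
n = 21: σ(21) = 32; 32 < 49.
n = 22: σ(22) = 36; 36 < 154/3.
n = 23: σ(23) = 24; 24 < 161/3.
n = 24: σ(24) = 60; 60 ≥ 56.

n = 24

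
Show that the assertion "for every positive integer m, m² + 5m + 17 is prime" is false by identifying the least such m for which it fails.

For m = 1, 2, 3, 4, 5, 6, 7 the conclusion holds.
m = 8: m² + 5m + 17 = 121 = 11 × 11, composite.
So m = 8 is the smallest counterexample.

m = 8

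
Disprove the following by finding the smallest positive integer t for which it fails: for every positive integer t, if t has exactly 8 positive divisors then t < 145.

For t = 24, 30, 40, 42, …, 135, 136, 138 the conclusion holds.
t = 152: τ(152) = 8; 152 ≥ 145.
So t = 152 is the smallest counterexample.

t = 152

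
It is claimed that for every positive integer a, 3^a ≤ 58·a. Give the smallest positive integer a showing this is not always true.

The first 5 eligible values, up to a = 5, all satisfy the conclusion.
a = 6: 3^a = 729 and 58·a = 348, so 729 > 348.
So a = 6 is the smallest counterexample.

a = 6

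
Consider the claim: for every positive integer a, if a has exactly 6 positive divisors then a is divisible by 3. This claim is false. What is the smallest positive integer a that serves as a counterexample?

We need the least positive integer a for which a has exactly 6 positive divisors but a is not divisible by 3.
For a = 12, 18 the conclusion holds.
a = 20: τ(20) = 6; 20 mod 3 = 2.

a = 20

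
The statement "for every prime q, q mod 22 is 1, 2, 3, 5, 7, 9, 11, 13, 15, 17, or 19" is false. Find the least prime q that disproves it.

Check each prime q in order until the claim fails.
For q = 2, 3, 5, 7, …, 31, 37, 41 the conclusion holds.
q = 43: 43 mod 22 = 21 — not in {1, 2, 3, 5, 7, 9, 11, 13, 15, 17, 19}.

q = 43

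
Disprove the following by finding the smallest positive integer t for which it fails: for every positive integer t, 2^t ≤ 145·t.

t = 11

For t = 1, 2, 3, 4, 5, 6, 7, 8, 9, 10 the conclusion holds.
t = 11: 2^t = 2048 and 145·t = 1595, so 2048 > 1595.
Thus t = 11 disproves the claim, and no smaller t works.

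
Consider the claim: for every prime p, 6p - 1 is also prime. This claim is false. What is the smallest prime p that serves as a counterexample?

p = 11

For p = 2, 3, 5, 7 the conclusion holds.
p = 11: 6p - 1 = 65 = 5 × 13, not prime.
So p = 11 is the smallest counterexample.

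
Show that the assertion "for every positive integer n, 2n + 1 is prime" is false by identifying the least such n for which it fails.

For n = 1, 2, 3 the conclusion holds.
n = 4: 2n + 1 = 9 = 3 × 3, composite.
So n = 4 is the smallest counterexample.

n = 4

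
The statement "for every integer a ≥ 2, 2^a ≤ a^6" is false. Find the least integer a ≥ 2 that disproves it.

The first 28 eligible values, up to a = 29, all satisfy the conclusion.
a = 30: 2^a = 1073741824 and a^6 = 729000000, so 1073741824 > 729000000.

a = 30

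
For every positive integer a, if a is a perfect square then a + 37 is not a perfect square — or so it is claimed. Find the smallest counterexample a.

a = 324

For a = 1, 4, 9, 16, …, 225, 256, 289 the conclusion holds.
a = 324: 324 = 18² and 324 + 37 = 361 = 19².
Thus a = 324 disproves the claim, and no smaller a works.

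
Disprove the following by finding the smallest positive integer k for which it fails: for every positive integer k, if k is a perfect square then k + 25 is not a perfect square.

k = 144

For k = 1, 4, 9, 16, …, 81, 100, 121 the conclusion holds.
k = 144: 144 = 12² and 144 + 25 = 169 = 13².
Hence k = 144 is a counterexample.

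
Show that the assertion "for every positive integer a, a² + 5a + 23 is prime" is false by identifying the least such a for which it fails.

a = 14

Check each positive integer a in order until a² + 5a + 23 is not prime.
For a = 1, 2, 3, 4, …, 11, 12, 13 the conclusion holds.
a = 14: a² + 5a + 23 = 289 = 17 × 17, composite.
So a = 14 is the smallest counterexample.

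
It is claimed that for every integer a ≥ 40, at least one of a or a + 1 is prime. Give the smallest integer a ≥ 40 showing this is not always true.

A counterexample is any integer a ≥ 40 such that a, a + 1 are both composite; we check each in order.
a = 40: 41 is prime.
a = 41: 41 is prime.
a = 42: 43 is prime.
a = 43: 43 is prime.
a = 44: 44 = 2 × 22; 45 = 3 × 15 — both composite.
Hence a = 44 is a counterexample.

a = 44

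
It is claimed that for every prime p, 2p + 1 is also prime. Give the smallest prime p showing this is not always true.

p = 7

Check each prime p in order until 2p + 1 is not prime.
p = 2: 2p + 1 = 5, prime.
p = 3: 2p + 1 = 7, prime.
p = 5: 2p + 1 = 11, prime.
p = 7: 2p + 1 = 15 = 3 × 5, not prime.
So p = 7 is the smallest counterexample.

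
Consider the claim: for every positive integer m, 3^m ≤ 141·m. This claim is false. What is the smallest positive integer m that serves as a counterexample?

m = 7

Check each positive integer m in order until 3^m > 141·m.
m = 1: 3^m = 3 and 141·m = 141, so 3 ≤ 141.
m = 2: 3^m = 9 and 141·m = 282, so 9 ≤ 282.
m = 3: 3^m = 27 and 141·m = 423, so 27 ≤ 423.
m = 4: 3^m = 81 and 141·m = 564, so 81 ≤ 564.
m = 5: 3^m = 243 and 141·m = 705, so 243 ≤ 705.
m = 6: 3^m = 729 and 141·m = 846, so 729 ≤ 846.
m = 7: 3^m = 2187 and 141·m = 987, so 2187 > 987.
Hence m = 7 is a counterexample.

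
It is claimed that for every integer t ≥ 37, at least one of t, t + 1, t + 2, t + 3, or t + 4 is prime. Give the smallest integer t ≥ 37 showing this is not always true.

t = 48

Check each integer t ≥ 37 in order until t, t + 1, t + 2, t + 3, t + 4 are all composite.
For t = 37, 38, 39, 40, …, 45, 46, 47 the conclusion holds.
t = 48: 48 = 2 × 24; 49 = 7 × 7; 50 = 2 × 25; 51 = 3 × 17; 52 = 2 × 26 — all composite.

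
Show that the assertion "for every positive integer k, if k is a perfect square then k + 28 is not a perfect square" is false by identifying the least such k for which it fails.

k = 36

For k = 1, 4, 9, 16, 25 the conclusion holds.
k = 36: 36 = 6² and 36 + 28 = 64 = 8².
So k = 36 is the smallest counterexample.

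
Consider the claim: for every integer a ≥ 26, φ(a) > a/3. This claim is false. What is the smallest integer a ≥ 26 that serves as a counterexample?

We need the least integer a ≥ 26 for which the claim fails.
For a = 26, 27, 28, 29 the conclusion holds.
a = 30: φ(30) = 8 and 30/3 = 10, so φ(30) ≤ 30/3.
Hence a = 30 is a counterexample.

a = 30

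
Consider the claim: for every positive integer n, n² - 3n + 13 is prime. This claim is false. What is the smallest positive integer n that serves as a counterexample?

n = 12

A counterexample is any positive integer n such that n² - 3n + 13 is not prime; we check each in order.
For n = 1, 2, 3, 4, …, 9, 10, 11 the conclusion holds.
n = 12: n² - 3n + 13 = 121 = 11 × 11, composite.
Thus n = 12 disproves the claim, and no smaller n works.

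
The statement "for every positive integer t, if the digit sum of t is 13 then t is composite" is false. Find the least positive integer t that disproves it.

t = 67

For t = 49, 58 the conclusion holds.
t = 67: digit sum 13; 67 is prime, not composite.
So t = 67 is the smallest counterexample.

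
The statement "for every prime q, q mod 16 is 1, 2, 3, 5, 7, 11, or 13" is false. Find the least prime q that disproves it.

q = 31

A counterexample is any prime q such that the claim fails; we check each in order.
For q = 2, 3, 5, 7, 11, 13, 17, 19, 23, 29 the conclusion holds.
q = 31: 31 mod 16 = 15 — not in {1, 2, 3, 5, 7, 11, 13}.
So q = 31 is the smallest counterexample.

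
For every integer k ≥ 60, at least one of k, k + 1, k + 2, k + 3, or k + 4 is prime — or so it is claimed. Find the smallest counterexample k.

We need the least integer k ≥ 60 for which k, k + 1, k + 2, k + 3, k + 4 are all composite.
For k = 60, 61 the conclusion holds.
k = 62: 62 = 2 × 31; 63 = 3 × 21; 64 = 2 × 32; 65 = 5 × 13; 66 = 2 × 33 — all composite.
Thus k = 62 disproves the claim, and no smaller k works.

k = 62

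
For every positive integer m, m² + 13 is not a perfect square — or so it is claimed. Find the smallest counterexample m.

m = 6

A counterexample is any positive integer m such that m² + 13 is a perfect square; we check each in order.
The first 5 eligible values, up to m = 5, all satisfy the conclusion.
m = 6: 6² + 13 = 49 = 7², a perfect square.
Thus m = 6 disproves the claim, and no smaller m works.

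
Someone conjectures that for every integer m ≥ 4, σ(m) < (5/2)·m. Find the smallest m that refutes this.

m = 24

For m = 4, 5, 6, 7, …, 21, 22, 23 the conclusion holds.
m = 24: σ(24) = 60; 60 ≥ 60.
So m = 24 is the smallest counterexample.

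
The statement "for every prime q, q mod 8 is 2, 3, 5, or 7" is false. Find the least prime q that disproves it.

q = 17

We need the least prime q for which the claim fails.
For q = 2, 3, 5, 7, 11, 13 the conclusion holds.
q = 17: 17 mod 8 = 1 — not in {2, 3, 5, 7}.
Thus q = 17 disproves the claim, and no smaller q works.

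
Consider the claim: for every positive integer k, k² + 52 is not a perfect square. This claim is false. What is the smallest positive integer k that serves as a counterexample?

A counterexample is any positive integer k such that k² + 52 is a perfect square; we check each in order.
For k = 1, 2, 3, 4, …, 9, 10, 11 the conclusion holds.
k = 12: 12² + 52 = 196 = 14², a perfect square.

k = 12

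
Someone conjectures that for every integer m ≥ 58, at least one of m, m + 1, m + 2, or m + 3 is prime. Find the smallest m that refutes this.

The first 4 eligible values, up to m = 61, all satisfy the conclusion.
m = 62: 62 = 2 × 31; 63 = 3 × 21; 64 = 2 × 32; 65 = 5 × 13 — all composite.

m = 62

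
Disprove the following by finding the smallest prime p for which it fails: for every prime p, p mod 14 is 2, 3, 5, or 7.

p = 11

We need the least prime p for which the claim fails.
p = 2: 2 mod 14 = 2.
p = 3: 3 mod 14 = 3.
p = 5: 5 mod 14 = 5.
p = 7: 7 mod 14 = 7.
p = 11: 11 mod 14 = 11 — not in {2, 3, 5, 7}.
So p = 11 is the smallest counterexample.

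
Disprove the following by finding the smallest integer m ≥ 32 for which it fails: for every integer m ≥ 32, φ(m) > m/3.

m = 36

m = 32: φ(32) = 16 and 32/3 = 32/3, so φ(32) > 32/3.
m = 33: φ(33) = 20 and 33/3 = 11, so φ(33) > 33/3.
m = 34: φ(34) = 16 and 34/3 = 34/3, so φ(34) > 34/3.
m = 35: φ(35) = 24 and 35/3 = 35/3, so φ(35) > 35/3.
m = 36: φ(36) = 12 and 36/3 = 12, so φ(36) ≤ 36/3.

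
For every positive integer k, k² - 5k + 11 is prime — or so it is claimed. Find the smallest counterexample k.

Check each positive integer k in order until k² - 5k + 11 is not prime.
k = 1: k² - 5k + 11 = 7, prime.
k = 2: k² - 5k + 11 = 5, prime.
k = 3: k² - 5k + 11 = 5, prime.
k = 4: k² - 5k + 11 = 7, prime.
k = 5: k² - 5k + 11 = 11, prime.
k = 6: k² - 5k + 11 = 17, prime.
k = 7: k² - 5k + 11 = 25 = 5 × 5, composite.

k = 7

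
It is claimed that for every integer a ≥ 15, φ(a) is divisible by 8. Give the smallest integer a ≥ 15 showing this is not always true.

a = 18

A counterexample is any integer a ≥ 15 such that φ(a) is not divisible by 8; we check each in order.
For a = 15, 16, 17 the conclusion holds.
a = 18: φ(18) = 6; 6 mod 8 = 6.
So a = 18 is the smallest counterexample.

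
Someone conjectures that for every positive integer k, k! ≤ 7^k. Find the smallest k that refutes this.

The first 16 eligible values, up to k = 16, all satisfy the conclusion.
k = 17: k! = 355687428096000 and 7^k = 232630513987207, so 355687428096000 > 232630513987207.
Hence k = 17 is a counterexample.

k = 17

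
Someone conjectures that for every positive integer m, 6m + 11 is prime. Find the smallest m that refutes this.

Check each positive integer m in order until 6m + 11 is not prime.
m = 1: 6m + 11 = 17, prime.
m = 2: 6m + 11 = 23, prime.
m = 3: 6m + 11 = 29, prime.
m = 4: 6m + 11 = 35 = 5 × 7, composite.
So m = 4 is the smallest counterexample.

m = 4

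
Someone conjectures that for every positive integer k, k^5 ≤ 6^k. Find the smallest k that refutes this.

k = 3

We need the least positive integer k for which k^5 > 6^k.
For k = 1, 2 the conclusion holds.
k = 3: k^5 = 243 and 6^k = 216, so 243 > 216.
So k = 3 is the smallest counterexample.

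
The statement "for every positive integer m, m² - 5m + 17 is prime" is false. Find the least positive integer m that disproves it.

We need the least positive integer m for which m² - 5m + 17 is not prime.
The first 12 eligible values, up to m = 12, all satisfy the conclusion.
m = 13: m² - 5m + 17 = 121 = 11 × 11, composite.

m = 13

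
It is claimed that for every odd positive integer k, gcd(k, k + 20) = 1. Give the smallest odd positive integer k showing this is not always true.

For k = 1, 3 the conclusion holds.
k = 5: gcd(5, 25) = 5.
Thus k = 5 disproves the claim, and no smaller k works.

k = 5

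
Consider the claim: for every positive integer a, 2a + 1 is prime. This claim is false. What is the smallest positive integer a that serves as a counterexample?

For a = 1, 2, 3 the conclusion holds.
a = 4: 2a + 1 = 9 = 3 × 3, composite.
Thus a = 4 disproves the claim, and no smaller a works.

a = 4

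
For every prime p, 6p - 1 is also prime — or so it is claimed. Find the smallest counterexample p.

p = 11

We need the least prime p for which 6p - 1 is not prime.
p = 2: 6p - 1 = 11, prime.
p = 3: 6p - 1 = 17, prime.
p = 5: 6p - 1 = 29, prime.
p = 7: 6p - 1 = 41, prime.
p = 11: 6p - 1 = 65 = 5 × 13, not prime.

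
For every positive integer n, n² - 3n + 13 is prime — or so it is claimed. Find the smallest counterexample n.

We need the least positive integer n for which n² - 3n + 13 is not prime.
For n = 1, 2, 3, 4, …, 9, 10, 11 the conclusion holds.
n = 12: n² - 3n + 13 = 121 = 11 × 11, composite.

n = 12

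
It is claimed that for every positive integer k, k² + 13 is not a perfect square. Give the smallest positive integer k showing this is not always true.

A counterexample is any positive integer k such that k² + 13 is a perfect square; we check each in order.
The first 5 eligible values, up to k = 5, all satisfy the conclusion.
k = 6: 6² + 13 = 49 = 7², a perfect square.

k = 6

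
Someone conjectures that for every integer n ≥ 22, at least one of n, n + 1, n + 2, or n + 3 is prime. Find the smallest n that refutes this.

A counterexample is any integer n ≥ 22 such that n, n + 1, n + 2, n + 3 are all composite; we check each in order.
n = 22: 23 is prime.
n = 23: 23 is prime.
n = 24: 24 = 2 × 12; 25 = 5 × 5; 26 = 2 × 13; 27 = 3 × 9 — all composite.

n = 24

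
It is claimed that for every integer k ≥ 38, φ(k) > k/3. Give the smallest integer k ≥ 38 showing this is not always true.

k = 42

We need the least integer k ≥ 38 for which the claim fails.
k = 38: φ(38) = 18 and 38/3 = 38/3, so φ(38) > 38/3.
k = 39: φ(39) = 24 and 39/3 = 13, so φ(39) > 39/3.
k = 40: φ(40) = 16 and 40/3 = 40/3, so φ(40) > 40/3.
k = 41: φ(41) = 40 and 41/3 = 41/3, so φ(41) > 41/3.
k = 42: φ(42) = 12 and 42/3 = 14, so φ(42) ≤ 42/3.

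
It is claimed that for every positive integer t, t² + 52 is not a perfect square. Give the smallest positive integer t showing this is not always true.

For t = 1, 2, 3, 4, …, 9, 10, 11 the conclusion holds.
t = 12: 12² + 52 = 196 = 14², a perfect square.
Thus t = 12 disproves the claim, and no smaller t works.

t = 12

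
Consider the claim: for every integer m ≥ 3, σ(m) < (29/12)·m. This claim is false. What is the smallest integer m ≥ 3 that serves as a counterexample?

For m = 3, 4, 5, 6, …, 21, 22, 23 the conclusion holds.
m = 24: σ(24) = 60; 60 ≥ 58.

m = 24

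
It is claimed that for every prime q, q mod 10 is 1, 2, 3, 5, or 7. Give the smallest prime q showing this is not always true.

q = 2: 2 mod 10 = 2.
q = 3: 3 mod 10 = 3.
q = 5: 5 mod 10 = 5.
q = 7: 7 mod 10 = 7.
q = 11: 11 mod 10 = 1.
q = 13: 13 mod 10 = 3.
q = 17: 17 mod 10 = 7.
q = 19: 19 mod 10 = 9 — not in {1, 2, 3, 5, 7}.

q = 19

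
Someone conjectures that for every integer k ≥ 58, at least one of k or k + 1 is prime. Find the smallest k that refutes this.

k = 62

A counterexample is any integer k ≥ 58 such that k, k + 1 are both composite; we check each in order.
k = 58: 59 is prime.
k = 59: 59 is prime.
k = 60: 61 is prime.
k = 61: 61 is prime.
k = 62: 62 = 2 × 31; 63 = 3 × 21 — both composite.
So k = 62 is the smallest counterexample.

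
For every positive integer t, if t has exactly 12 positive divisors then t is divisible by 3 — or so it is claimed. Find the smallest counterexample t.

t = 140

Check each positive integer t in order until t has exactly 12 positive divisors but t is not divisible by 3.
For t = 60, 72, 84, 90, 96, 108, 126, 132 the conclusion holds.
t = 140: τ(140) = 12; 140 mod 3 = 2.
Thus t = 140 disproves the claim, and no smaller t works.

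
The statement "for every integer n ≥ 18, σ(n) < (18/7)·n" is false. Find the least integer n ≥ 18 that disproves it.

The first 30 eligible values, up to n = 47, all satisfy the conclusion.
n = 48: σ(48) = 124; 124 ≥ 864/7.
Thus n = 48 disproves the claim, and no smaller n works.

n = 48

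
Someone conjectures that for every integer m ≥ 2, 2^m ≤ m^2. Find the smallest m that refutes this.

m = 2: 2^m = 4 and m^2 = 4, so 4 ≤ 4.
m = 3: 2^m = 8 and m^2 = 9, so 8 ≤ 9.
m = 4: 2^m = 16 and m^2 = 16, so 16 ≤ 16.
m = 5: 2^m = 32 and m^2 = 25, so 32 > 25.
Thus m = 5 disproves the claim, and no smaller m works.

m = 5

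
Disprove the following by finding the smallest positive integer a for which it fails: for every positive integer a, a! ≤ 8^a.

a = 20

For a = 1, 2, 3, 4, …, 17, 18, 19 the conclusion holds.
a = 20: a! = 2432902008176640000 and 8^a = 1152921504606846976, so 2432902008176640000 > 1152921504606846976.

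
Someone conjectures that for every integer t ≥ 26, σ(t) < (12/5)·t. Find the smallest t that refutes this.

Check each integer t ≥ 26 in order until the claim fails.
t = 26: σ(26) = 42; 42 < 312/5.
t = 27: σ(27) = 40; 40 < 324/5.
t = 28: σ(28) = 56; 56 < 336/5.
t = 29: σ(29) = 30; 30 < 348/5.
t = 30: σ(30) = 72; 72 ≥ 72.

t = 30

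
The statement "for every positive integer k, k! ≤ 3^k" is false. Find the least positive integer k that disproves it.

k = 7

A counterexample is any positive integer k such that k! > 3^k; we check each in order.
The first 6 eligible values, up to k = 6, all satisfy the conclusion.
k = 7: k! = 5040 and 3^k = 2187, so 5040 > 2187.
Hence k = 7 is a counterexample.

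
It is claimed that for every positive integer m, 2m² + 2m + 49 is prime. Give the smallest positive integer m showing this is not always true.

m = 6

The first 5 eligible values, up to m = 5, all satisfy the conclusion.
m = 6: 2m² + 2m + 49 = 133 = 7 × 19, composite.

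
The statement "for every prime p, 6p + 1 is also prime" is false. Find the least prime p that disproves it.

p = 19

We need the least prime p for which 6p + 1 is not prime.
The first 7 eligible values, up to p = 17, all satisfy the conclusion.
p = 19: 6p + 1 = 115 = 5 × 23, not prime.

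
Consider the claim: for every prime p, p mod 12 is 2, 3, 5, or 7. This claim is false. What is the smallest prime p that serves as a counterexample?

p = 11

The first 4 eligible values, up to p = 7, all satisfy the conclusion.
p = 11: 11 mod 12 = 11 — not in {2, 3, 5, 7}.
So p = 11 is the smallest counterexample.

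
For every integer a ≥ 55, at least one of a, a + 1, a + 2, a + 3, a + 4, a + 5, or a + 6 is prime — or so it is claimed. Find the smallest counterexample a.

A counterexample is any integer a ≥ 55 such that a, a + 1, a + 2, a + 3, a + 4, a + 5, a + 6 are all composite; we check each in order.
The first 35 eligible values, up to a = 89, all satisfy the conclusion.
a = 90: 90 = 2 × 45; 91 = 7 × 13; 92 = 2 × 46; 93 = 3 × 31; 94 = 2 × 47; 95 = 5 × 19; 96 = 2 × 48 — all composite.

a = 90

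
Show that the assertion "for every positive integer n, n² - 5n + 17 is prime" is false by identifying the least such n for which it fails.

n = 13

The first 12 eligible values, up to n = 12, all satisfy the conclusion.
n = 13: n² - 5n + 17 = 121 = 11 × 11, composite.
So n = 13 is the smallest counterexample.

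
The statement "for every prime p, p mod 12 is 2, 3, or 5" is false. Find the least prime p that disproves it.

A counterexample is any prime p such that the claim fails; we check each in order.
p = 2: 2 mod 12 = 2.
p = 3: 3 mod 12 = 3.
p = 5: 5 mod 12 = 5.
p = 7: 7 mod 12 = 7 — not in {2, 3, 5}.

p = 7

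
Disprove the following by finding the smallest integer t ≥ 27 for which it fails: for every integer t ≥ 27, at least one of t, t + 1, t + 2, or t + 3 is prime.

t = 32

For t = 27, 28, 29, 30, 31 the conclusion holds.
t = 32: 32 = 2 × 16; 33 = 3 × 11; 34 = 2 × 17; 35 = 5 × 7 — all composite.
Thus t = 32 disproves the claim, and no smaller t works.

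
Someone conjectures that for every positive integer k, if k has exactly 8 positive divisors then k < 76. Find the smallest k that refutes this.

k = 78

We need the least positive integer k for which k has exactly 8 positive divisors but the claim fails.
k = 24: τ(24) = 8; 24 < 76.
k = 30: τ(30) = 8; 30 < 76.
k = 40: τ(40) = 8; 40 < 76.
k = 42: τ(42) = 8; 42 < 76.
k = 54: τ(54) = 8; 54 < 76.
k = 56: τ(56) = 8; 56 < 76.
k = 66: τ(66) = 8; 66 < 76.
k = 70: τ(70) = 8; 70 < 76.
k = 78: τ(78) = 8; 78 ≥ 76.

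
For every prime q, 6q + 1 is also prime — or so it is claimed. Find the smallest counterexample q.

q = 19

For q = 2, 3, 5, 7, 11, 13, 17 the conclusion holds.
q = 19: 6q + 1 = 115 = 5 × 23, not prime.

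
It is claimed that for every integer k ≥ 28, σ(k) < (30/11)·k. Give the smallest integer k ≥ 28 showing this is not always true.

For k = 28, 29, 30, 31, …, 57, 58, 59 the conclusion holds.
k = 60: σ(60) = 168; 168 ≥ 1800/11.

k = 60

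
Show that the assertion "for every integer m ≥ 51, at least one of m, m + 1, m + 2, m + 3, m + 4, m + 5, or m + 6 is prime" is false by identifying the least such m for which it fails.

m = 90

For m = 51, 52, 53, 54, …, 87, 88, 89 the conclusion holds.
m = 90: 90 = 2 × 45; 91 = 7 × 13; 92 = 2 × 46; 93 = 3 × 31; 94 = 2 × 47; 95 = 5 × 19; 96 = 2 × 48 — all composite.
Hence m = 90 is a counterexample.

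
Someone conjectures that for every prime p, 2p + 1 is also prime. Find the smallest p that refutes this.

p = 7

We need the least prime p for which 2p + 1 is not prime.
For p = 2, 3, 5 the conclusion holds.
p = 7: 2p + 1 = 15 = 3 × 5, not prime.
Hence p = 7 is a counterexample.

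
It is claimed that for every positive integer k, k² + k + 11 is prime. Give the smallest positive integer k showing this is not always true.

k = 10

We need the least positive integer k for which k² + k + 11 is not prime.
The first 9 eligible values, up to k = 9, all satisfy the conclusion.
k = 10: k² + k + 11 = 121 = 11 × 11, composite.
So k = 10 is the smallest counterexample.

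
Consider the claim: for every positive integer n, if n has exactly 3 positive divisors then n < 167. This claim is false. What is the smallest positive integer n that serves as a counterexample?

n = 169

We need the least positive integer n for which n has exactly 3 positive divisors but the claim fails.
The first 5 eligible values, up to n = 121, all satisfy the conclusion.
n = 169: τ(169) = 3; 169 ≥ 167.
Hence n = 169 is a counterexample.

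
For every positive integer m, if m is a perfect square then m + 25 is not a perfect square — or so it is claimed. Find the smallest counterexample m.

m = 144

Check each positive integer m in order until m is a perfect square but m + 25 is a perfect square.
For m = 1, 4, 9, 16, …, 81, 100, 121 the conclusion holds.
m = 144: 144 = 12² and 144 + 25 = 169 = 13².
Hence m = 144 is a counterexample.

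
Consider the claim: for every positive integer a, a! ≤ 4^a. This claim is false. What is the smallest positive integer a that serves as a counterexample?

a = 9

For a = 1, 2, 3, 4, 5, 6, 7, 8 the conclusion holds.
a = 9: a! = 362880 and 4^a = 262144, so 362880 > 262144.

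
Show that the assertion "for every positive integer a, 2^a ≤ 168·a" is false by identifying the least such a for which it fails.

A counterexample is any positive integer a such that 2^a > 168·a; we check each in order.
For a = 1, 2, 3, 4, 5, 6, 7, 8, 9, 10 the conclusion holds.
a = 11: 2^a = 2048 and 168·a = 1848, so 2048 > 1848.

a = 11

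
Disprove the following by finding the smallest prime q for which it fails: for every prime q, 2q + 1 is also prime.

For q = 2, 3, 5 the conclusion holds.
q = 7: 2q + 1 = 15 = 3 × 5, not prime.
Thus q = 7 disproves the claim, and no smaller q works.

q = 7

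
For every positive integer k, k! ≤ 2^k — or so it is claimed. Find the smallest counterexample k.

k = 4

For k = 1, 2, 3 the conclusion holds.
k = 4: k! = 24 and 2^k = 16, so 24 > 16.
Hence k = 4 is a counterexample.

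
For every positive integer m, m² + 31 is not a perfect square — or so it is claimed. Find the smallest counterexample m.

m = 15

We need the least positive integer m for which m² + 31 is a perfect square.
The first 14 eligible values, up to m = 14, all satisfy the conclusion.
m = 15: 15² + 31 = 256 = 16², a perfect square.
Hence m = 15 is a counterexample.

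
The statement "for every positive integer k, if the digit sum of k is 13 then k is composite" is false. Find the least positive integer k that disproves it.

Check each positive integer k in order until the digit sum of k is 13 but k is prime.
k = 49: digit sum 13; 49 is composite.
k = 58: digit sum 13; 58 is composite.
k = 67: digit sum 13; 67 is prime, not composite.

k = 67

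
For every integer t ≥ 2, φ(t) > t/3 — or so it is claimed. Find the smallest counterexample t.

We need the least integer t ≥ 2 for which the claim fails.
The first 4 eligible values, up to t = 5, all satisfy the conclusion.
t = 6: φ(6) = 2 and 6/3 = 2, so φ(6) ≤ 6/3.
Thus t = 6 disproves the claim, and no smaller t works.

t = 6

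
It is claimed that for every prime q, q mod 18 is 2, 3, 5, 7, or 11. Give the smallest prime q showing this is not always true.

q = 13

Check each prime q in order until the claim fails.
q = 2: 2 mod 18 = 2.
q = 3: 3 mod 18 = 3.
q = 5: 5 mod 18 = 5.
q = 7: 7 mod 18 = 7.
q = 11: 11 mod 18 = 11.
q = 13: 13 mod 18 = 13 — not in {2, 3, 5, 7, 11}.
Hence q = 13 is a counterexample.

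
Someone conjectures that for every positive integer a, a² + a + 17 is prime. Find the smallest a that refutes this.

a = 16

For a = 1, 2, 3, 4, …, 13, 14, 15 the conclusion holds.
a = 16: a² + a + 17 = 289 = 17 × 17, composite.
Thus a = 16 disproves the claim, and no smaller a works.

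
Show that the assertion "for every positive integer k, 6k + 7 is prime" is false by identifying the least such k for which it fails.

Check each positive integer k in order until 6k + 7 is not prime.
For k = 1, 2 the conclusion holds.
k = 3: 6k + 7 = 25 = 5 × 5, composite.

k = 3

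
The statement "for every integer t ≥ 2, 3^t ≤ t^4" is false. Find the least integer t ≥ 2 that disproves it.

t = 2: 3^t = 9 and t^4 = 16, so 9 ≤ 16.
t = 3: 3^t = 27 and t^4 = 81, so 27 ≤ 81.
t = 4: 3^t = 81 and t^4 = 256, so 81 ≤ 256.
t = 5: 3^t = 243 and t^4 = 625, so 243 ≤ 625.
t = 6: 3^t = 729 and t^4 = 1296, so 729 ≤ 1296.
t = 7: 3^t = 2187 and t^4 = 2401, so 2187 ≤ 2401.
t = 8: 3^t = 6561 and t^4 = 4096, so 6561 > 4096.

t = 8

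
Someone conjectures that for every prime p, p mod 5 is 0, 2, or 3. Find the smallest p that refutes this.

p = 11

A counterexample is any prime p such that the claim fails; we check each in order.
For p = 2, 3, 5, 7 the conclusion holds.
p = 11: 11 mod 5 = 1 — not in {0, 2, 3}.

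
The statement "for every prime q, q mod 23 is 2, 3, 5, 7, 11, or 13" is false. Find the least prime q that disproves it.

q = 17

A counterexample is any prime q such that the claim fails; we check each in order.
For q = 2, 3, 5, 7, 11, 13 the conclusion holds.
q = 17: 17 mod 23 = 17 — not in {2, 3, 5, 7, 11, 13}.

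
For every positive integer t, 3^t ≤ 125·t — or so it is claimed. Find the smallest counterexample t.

Check each positive integer t in order until 3^t > 125·t.
The first 6 eligible values, up to t = 6, all satisfy the conclusion.
t = 7: 3^t = 2187 and 125·t = 875, so 2187 > 875.
So t = 7 is the smallest counterexample.

t = 7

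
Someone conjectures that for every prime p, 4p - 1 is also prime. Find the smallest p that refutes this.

p = 7

A counterexample is any prime p such that 4p - 1 is not prime; we check each in order.
p = 2: 4p - 1 = 7, prime.
p = 3: 4p - 1 = 11, prime.
p = 5: 4p - 1 = 19, prime.
p = 7: 4p - 1 = 27 = 3 × 9, not prime.
So p = 7 is the smallest counterexample.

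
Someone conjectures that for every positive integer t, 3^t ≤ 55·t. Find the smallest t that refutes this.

t = 6

We need the least positive integer t for which 3^t > 55·t.
The first 5 eligible values, up to t = 5, all satisfy the conclusion.
t = 6: 3^t = 729 and 55·t = 330, so 729 > 330.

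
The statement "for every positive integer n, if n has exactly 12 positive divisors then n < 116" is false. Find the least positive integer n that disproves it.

The first 6 eligible values, up to n = 108, all satisfy the conclusion.
n = 126: τ(126) = 12; 126 ≥ 116.

n = 126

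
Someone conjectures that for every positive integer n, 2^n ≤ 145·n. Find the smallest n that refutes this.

Check each positive integer n in order until 2^n > 145·n.
The first 10 eligible values, up to n = 10, all satisfy the conclusion.
n = 11: 2^n = 2048 and 145·n = 1595, so 2048 > 1595.

n = 11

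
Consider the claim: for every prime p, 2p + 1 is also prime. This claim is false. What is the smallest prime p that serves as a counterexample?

p = 7

A counterexample is any prime p such that 2p + 1 is not prime; we check each in order.
For p = 2, 3, 5 the conclusion holds.
p = 7: 2p + 1 = 15 = 3 × 5, not prime.
Thus p = 7 disproves the claim, and no smaller p works.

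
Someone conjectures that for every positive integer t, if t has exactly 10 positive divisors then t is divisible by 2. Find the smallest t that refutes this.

t = 405

A counterexample is any positive integer t such that t has exactly 10 positive divisors but t is not divisible by 2; we check each in order.
For t = 48, 80, 112, 162, 176, 208, 272, 304, 368 the conclusion holds.
t = 405: τ(405) = 10; 405 mod 2 = 1.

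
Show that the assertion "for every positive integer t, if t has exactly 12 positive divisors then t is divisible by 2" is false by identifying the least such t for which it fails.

t = 315

The first 24 eligible values, up to t = 308, all satisfy the conclusion.
t = 315: τ(315) = 12; 315 mod 2 = 1.
So t = 315 is the smallest counterexample.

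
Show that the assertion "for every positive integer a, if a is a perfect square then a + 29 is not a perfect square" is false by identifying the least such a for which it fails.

a = 196

For a = 1, 4, 9, 16, …, 121, 144, 169 the conclusion holds.
a = 196: 196 = 14² and 196 + 29 = 225 = 15².
Thus a = 196 disproves the claim, and no smaller a works.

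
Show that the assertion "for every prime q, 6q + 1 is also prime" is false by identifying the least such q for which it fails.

Check each prime q in order until 6q + 1 is not prime.
The first 7 eligible values, up to q = 17, all satisfy the conclusion.
q = 19: 6q + 1 = 115 = 5 × 23, not prime.
Hence q = 19 is a counterexample.

q = 19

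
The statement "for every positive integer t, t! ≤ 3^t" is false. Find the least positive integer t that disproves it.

We need the least positive integer t for which t! > 3^t.
The first 6 eligible values, up to t = 6, all satisfy the conclusion.
t = 7: t! = 5040 and 3^t = 2187, so 5040 > 2187.

t = 7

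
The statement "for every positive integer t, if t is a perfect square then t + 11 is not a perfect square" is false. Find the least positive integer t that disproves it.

t = 1: 1 + 11 = 12, not a perfect square.
t = 4: 4 + 11 = 15, not a perfect square.
t = 9: 9 + 11 = 20, not a perfect square.
t = 16: 16 + 11 = 27, not a perfect square.
t = 25: 25 = 5² and 25 + 11 = 36 = 6².

t = 25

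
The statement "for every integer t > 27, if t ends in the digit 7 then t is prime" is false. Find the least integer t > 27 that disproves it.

t = 57

We need the least integer t > 27 for which t ends in the digit 7 but t is not prime.
For t = 37, 47 the conclusion holds.
t = 57: 57 ends in 7; 57 = 3 × 19, composite.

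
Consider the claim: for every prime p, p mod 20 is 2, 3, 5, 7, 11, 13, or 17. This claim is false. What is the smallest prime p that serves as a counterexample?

p = 19

A counterexample is any prime p such that the claim fails; we check each in order.
For p = 2, 3, 5, 7, 11, 13, 17 the conclusion holds.
p = 19: 19 mod 20 = 19 — not in {2, 3, 5, 7, 11, 13, 17}.
So p = 19 is the smallest counterexample.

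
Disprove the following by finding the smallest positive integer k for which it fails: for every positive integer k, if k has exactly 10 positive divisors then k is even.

k = 405

Check each positive integer k in order until k has exactly 10 positive divisors but k is odd.
For k = 48, 80, 112, 162, 176, 208, 272, 304, 368 the conclusion holds.
k = 405: divisors of 405: 10 divisors; 405 is odd.
So k = 405 is the smallest counterexample.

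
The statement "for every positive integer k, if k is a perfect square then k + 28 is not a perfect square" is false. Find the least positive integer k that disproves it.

A counterexample is any positive integer k such that k is a perfect square but k + 28 is a perfect square; we check each in order.
The first 5 eligible values, up to k = 25, all satisfy the conclusion.
k = 36: 36 = 6² and 36 + 28 = 64 = 8².
So k = 36 is the smallest counterexample.

k = 36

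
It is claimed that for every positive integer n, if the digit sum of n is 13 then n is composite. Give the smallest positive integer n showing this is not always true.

A counterexample is any positive integer n such that the digit sum of n is 13 but n is prime; we check each in order.
n = 49: digit sum 13; 49 is composite.
n = 58: digit sum 13; 58 is composite.
n = 67: digit sum 13; 67 is prime, not composite.

n = 67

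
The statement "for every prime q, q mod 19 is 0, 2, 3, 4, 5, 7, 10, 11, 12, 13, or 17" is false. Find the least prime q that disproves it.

q = 37

We need the least prime q for which the claim fails.
For q = 2, 3, 5, 7, …, 23, 29, 31 the conclusion holds.
q = 37: 37 mod 19 = 18 — not in {0, 2, 3, 4, 5, 7, 10, 11, 12, 13, 17}.
Thus q = 37 disproves the claim, and no smaller q works.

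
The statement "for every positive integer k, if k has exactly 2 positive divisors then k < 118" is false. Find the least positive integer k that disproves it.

For k = 2, 3, 5, 7, …, 107, 109, 113 the conclusion holds.
k = 127: τ(127) = 2; 127 ≥ 118.
So k = 127 is the smallest counterexample.

k = 127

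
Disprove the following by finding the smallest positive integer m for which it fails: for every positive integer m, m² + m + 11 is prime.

m = 10

A counterexample is any positive integer m such that m² + m + 11 is not prime; we check each in order.
The first 9 eligible values, up to m = 9, all satisfy the conclusion.
m = 10: m² + m + 11 = 121 = 11 × 11, composite.
Hence m = 10 is a counterexample.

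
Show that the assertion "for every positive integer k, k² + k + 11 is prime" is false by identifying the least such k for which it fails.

k = 10

Check each positive integer k in order until k² + k + 11 is not prime.
The first 9 eligible values, up to k = 9, all satisfy the conclusion.
k = 10: k² + k + 11 = 121 = 11 × 11, composite.
Thus k = 10 disproves the claim, and no smaller k works.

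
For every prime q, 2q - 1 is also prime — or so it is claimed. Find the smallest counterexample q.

A counterexample is any prime q such that 2q - 1 is not prime; we check each in order.
q = 2: 2q - 1 = 3, prime.
q = 3: 2q - 1 = 5, prime.
q = 5: 2q - 1 = 9 = 3 × 3, not prime.
Hence q = 5 is a counterexample.

q = 5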